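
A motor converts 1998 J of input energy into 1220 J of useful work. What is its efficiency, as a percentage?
η = W_out/W_in = 1220/1998 = 61.06%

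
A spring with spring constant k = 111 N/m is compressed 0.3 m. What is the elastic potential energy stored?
PE = ½kx² = ½(111)(0.3)² = 4.995 J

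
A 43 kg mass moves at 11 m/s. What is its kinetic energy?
KE = ½mv² = ½(43)(11)² = 2601.5 J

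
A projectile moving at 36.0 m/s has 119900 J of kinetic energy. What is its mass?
m = 2·KE/v² = 2·119900/(36.0)² = 185.0 kg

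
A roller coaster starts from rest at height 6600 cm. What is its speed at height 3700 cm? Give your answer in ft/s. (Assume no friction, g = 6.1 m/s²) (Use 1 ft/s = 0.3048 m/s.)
Convert to SI: h₁−h₂ = 29.0 m
mgh₁ = mgh₂ + ½mv² ⇒ v = √(2g(h₁−h₂)) = √(2·6.1·29.0) = 18.8096 m/s = 61.71 ft/s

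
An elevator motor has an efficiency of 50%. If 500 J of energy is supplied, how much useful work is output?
W_out = η·W_in = 0.5·500 = 250.0 J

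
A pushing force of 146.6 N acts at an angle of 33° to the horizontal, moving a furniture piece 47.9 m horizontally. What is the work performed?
W = F·d·cosθ = (146.6)(47.9)cos(33°) = 5889 J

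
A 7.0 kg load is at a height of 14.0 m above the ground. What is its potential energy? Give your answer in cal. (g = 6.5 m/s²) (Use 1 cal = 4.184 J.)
PE = mgh = (7.0)(6.5)(14.0) = 637.0 J = 152.2 cal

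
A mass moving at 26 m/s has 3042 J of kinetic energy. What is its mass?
m = 2·KE/v² = 2·3042/(26)² = 9.0 kg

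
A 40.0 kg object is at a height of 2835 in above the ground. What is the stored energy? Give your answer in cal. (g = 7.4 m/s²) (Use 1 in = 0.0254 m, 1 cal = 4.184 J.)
Convert to SI: m = 40.0 kg, h = 72.009 m
PE = mgh = (40.0)(7.4)(72.009) = 21314.7 J = 5094 cal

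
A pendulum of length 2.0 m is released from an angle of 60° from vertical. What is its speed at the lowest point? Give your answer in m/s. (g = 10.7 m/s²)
h = L(1 − cosθ) = 2.0(1 − cos60°) = 1.0 m
v = √(2gh) = √(2·10.7·1.0) = 4.626 m/s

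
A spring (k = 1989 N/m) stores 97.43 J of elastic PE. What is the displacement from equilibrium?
x = √(2·PE/k) = √(2·97.43/1989) = 0.313 m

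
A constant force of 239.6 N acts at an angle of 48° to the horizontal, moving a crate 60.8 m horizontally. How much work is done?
W = F·d·cosθ = (239.6)(60.8)cos(48°) = 9748 J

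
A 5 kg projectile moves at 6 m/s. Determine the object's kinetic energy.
KE = ½mv² = ½(5)(6)² = 90.0 J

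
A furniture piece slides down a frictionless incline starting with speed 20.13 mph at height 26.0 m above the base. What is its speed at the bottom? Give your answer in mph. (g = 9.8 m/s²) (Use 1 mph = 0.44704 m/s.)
Convert to SI: v₀ = 8.99892 m/s, h = 26.0 m
½mv₀² + mgh = ½mv² ⇒ v = √(v₀² + 2gh) = √(8.99892² + 2·9.8·26.0) = 24.3019 m/s = 54.36 mph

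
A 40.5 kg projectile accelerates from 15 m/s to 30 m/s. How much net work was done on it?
W = ΔKE = ½m(v₂² − v₁²) = ½(40.5)(30² − 15²) = 13668.75 J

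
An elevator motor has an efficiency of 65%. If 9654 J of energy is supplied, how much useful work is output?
W_out = η·W_in = 0.65·9654 = 6275.1 J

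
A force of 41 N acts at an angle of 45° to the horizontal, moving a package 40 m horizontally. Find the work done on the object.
W = F·d·cosθ = (41)(40)cos(45°) = 1160 J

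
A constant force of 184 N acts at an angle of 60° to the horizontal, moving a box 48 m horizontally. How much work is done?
W = F·d·cosθ = (184)(48)cos(60°) = 4416 J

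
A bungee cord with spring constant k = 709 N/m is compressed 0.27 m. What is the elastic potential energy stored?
PE = ½kx² = ½(709)(0.27)² = 25.84 J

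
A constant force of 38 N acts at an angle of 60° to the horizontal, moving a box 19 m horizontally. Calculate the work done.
W = F·d·cosθ = (38)(19)cos(60°) = 361.0 J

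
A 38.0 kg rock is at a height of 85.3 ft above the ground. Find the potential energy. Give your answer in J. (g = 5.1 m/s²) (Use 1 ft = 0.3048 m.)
Convert to SI: m = 38.0 kg, h = 25.9994 m
PE = mgh = (38.0)(5.1)(25.9994) = 5039 J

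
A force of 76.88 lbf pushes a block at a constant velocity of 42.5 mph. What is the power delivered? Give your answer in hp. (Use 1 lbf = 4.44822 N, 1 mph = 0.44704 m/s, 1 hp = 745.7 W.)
Convert to SI: F = 341.979 N, v = 18.9992 m/s
P = Fv = (341.979)(18.9992) = 6497.33 W = 8.713 hp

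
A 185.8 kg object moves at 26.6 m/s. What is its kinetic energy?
KE = ½mv² = ½(185.8)(26.6)² = 65730 J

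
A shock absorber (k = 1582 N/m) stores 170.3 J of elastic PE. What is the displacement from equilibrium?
x = √(2·PE/k) = √(2·170.3/1582) = 0.464 m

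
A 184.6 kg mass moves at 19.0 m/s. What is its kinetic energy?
KE = ½mv² = ½(184.6)(19.0)² = 33320 J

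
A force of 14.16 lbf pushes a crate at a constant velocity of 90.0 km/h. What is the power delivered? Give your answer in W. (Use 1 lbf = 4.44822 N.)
Convert to SI: F = 62.9868 N, v = 25.0 m/s
P = Fv = (62.9868)(25.0) = 1575 W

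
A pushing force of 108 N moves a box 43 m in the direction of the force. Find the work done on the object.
W = F·d = (108)(43) = 4644 J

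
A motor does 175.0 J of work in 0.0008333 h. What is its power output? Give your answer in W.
Convert to SI: W = 175.0 J, t = 2.99988 s
P = W/t = 175.0/2.99988 = 58.34 W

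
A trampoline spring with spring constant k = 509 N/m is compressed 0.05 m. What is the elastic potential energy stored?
PE = ½kx² = ½(509)(0.05)² = 0.6363 J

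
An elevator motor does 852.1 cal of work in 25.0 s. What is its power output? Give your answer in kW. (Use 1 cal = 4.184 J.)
Convert to SI: W = 3565.19 J, t = 25.0 s
P = W/t = 3565.19/25.0 = 142.607 W = 0.1426 kW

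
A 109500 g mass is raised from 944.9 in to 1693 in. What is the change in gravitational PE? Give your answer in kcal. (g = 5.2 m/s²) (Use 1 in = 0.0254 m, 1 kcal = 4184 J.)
Convert to SI: m = 109.5 kg, Δh = 19.0017 m
ΔPE = mgΔh = (109.5)(5.2)(19.0017) = 10819.6 J = 2.586 kcal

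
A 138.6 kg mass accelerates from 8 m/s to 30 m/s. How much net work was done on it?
W = ΔKE = ½m(v₂² − v₁²) = ½(138.6)(30² − 8²) = 57934.8 J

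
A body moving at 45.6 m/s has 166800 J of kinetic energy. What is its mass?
m = 2·KE/v² = 2·166800/(45.6)² = 160.4 kg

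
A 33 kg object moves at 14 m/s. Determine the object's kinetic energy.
KE = ½mv² = ½(33)(14)² = 3234.0 J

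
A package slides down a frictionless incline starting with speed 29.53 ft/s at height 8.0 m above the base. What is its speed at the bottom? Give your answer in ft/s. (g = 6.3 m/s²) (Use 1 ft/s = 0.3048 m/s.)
Convert to SI: v₀ = 9.00074 m/s, h = 8.0 m
½mv₀² + mgh = ½mv² ⇒ v = √(v₀² + 2gh) = √(9.00074² + 2·6.3·8.0) = 13.4838 m/s = 44.24 ft/s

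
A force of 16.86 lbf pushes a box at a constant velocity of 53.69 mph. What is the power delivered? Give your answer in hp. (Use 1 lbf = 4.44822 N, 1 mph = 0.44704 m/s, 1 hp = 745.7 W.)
Convert to SI: F = 74.997 N, v = 24.0016 m/s
P = Fv = (74.997)(24.0016) = 1800.05 W = 2.414 hp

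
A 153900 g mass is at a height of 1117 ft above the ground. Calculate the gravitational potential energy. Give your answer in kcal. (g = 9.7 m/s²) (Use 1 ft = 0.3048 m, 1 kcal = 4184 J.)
Convert to SI: m = 153.9 kg, h = 340.462 m
PE = mgh = (153.9)(9.7)(340.462) = 508251 J = 121.5 kcal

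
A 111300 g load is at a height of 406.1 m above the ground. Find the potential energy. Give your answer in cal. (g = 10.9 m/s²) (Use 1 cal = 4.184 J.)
Convert to SI: m = 111.3 kg, h = 406.1 m
PE = mgh = (111.3)(10.9)(406.1) = 492668 J = 117800 cal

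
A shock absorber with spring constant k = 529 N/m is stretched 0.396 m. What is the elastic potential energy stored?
PE = ½kx² = ½(529)(0.396)² = 41.48 J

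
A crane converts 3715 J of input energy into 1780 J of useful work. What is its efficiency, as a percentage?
η = W_out/W_in = 1780/3715 = 47.91%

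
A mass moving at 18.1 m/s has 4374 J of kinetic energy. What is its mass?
m = 2·KE/v² = 2·4374/(18.1)² = 26.7 kg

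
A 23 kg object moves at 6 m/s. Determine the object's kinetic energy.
KE = ½mv² = ½(23)(6)² = 414.0 J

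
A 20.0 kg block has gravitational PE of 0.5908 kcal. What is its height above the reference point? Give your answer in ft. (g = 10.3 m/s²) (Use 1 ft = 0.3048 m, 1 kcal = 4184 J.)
Convert to SI: m = 20.0 kg, PE = 2471.91 J
h = PE/(mg) = 2471.91/(20.0·10.3) = 11.9995 m = 39.37 ft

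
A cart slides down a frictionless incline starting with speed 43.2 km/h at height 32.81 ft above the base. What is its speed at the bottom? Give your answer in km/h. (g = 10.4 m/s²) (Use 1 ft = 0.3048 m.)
Convert to SI: v₀ = 12.0 m/s, h = 10.0005 m
½mv₀² + mgh = ½mv² ⇒ v = √(v₀² + 2gh) = √(12.0² + 2·10.4·10.0005) = 18.7619 m/s = 67.54 km/h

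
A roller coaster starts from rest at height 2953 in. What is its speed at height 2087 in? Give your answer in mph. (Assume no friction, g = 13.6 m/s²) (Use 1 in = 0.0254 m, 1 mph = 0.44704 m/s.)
Convert to SI: h₁−h₂ = 21.9964 m
mgh₁ = mgh₂ + ½mv² ⇒ v = √(2g(h₁−h₂)) = √(2·13.6·21.9964) = 24.4602 m/s = 54.72 mph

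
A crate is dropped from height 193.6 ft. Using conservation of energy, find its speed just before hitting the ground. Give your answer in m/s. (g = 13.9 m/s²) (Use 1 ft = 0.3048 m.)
Convert to SI: h = 59.0093 m
mgh = ½mv² ⇒ v = √(2gh) = √(2·13.9·59.0093) = 40.5 m/s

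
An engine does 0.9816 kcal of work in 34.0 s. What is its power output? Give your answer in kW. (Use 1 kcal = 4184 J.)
Convert to SI: W = 4107.01 J, t = 34.0 s
P = W/t = 4107.01/34.0 = 120.795 W = 0.1208 kW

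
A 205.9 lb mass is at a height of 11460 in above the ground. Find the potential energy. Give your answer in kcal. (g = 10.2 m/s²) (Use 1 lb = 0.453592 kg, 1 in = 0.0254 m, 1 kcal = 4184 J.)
Convert to SI: m = 93.3946 kg, h = 291.084 m
PE = mgh = (93.3946)(10.2)(291.084) = 277294 J = 66.27 kcal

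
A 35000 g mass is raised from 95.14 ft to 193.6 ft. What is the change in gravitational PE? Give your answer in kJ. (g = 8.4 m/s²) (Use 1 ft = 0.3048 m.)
Convert to SI: m = 35.0 kg, Δh = 30.0106 m
ΔPE = mgΔh = (35.0)(8.4)(30.0106) = 8823.12 J = 8.823 kJ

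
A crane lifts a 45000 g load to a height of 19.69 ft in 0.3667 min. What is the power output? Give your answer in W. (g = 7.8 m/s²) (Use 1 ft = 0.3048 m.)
Convert to SI: m = 45.0 kg, h = 6.00151 m, t = 22.002 s
P = mgh/t = (45.0)(7.8)(6.00151)/22.002 = 95.74 W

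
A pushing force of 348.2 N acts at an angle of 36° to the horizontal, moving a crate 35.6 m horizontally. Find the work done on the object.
W = F·d·cosθ = (348.2)(35.6)cos(36°) = 10030 J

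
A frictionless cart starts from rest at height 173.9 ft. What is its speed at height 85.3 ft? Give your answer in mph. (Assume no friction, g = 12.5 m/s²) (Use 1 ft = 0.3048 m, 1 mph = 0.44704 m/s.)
Convert to SI: h₁−h₂ = 27.0053 m
mgh₁ = mgh₂ + ½mv² ⇒ v = √(2g(h₁−h₂)) = √(2·12.5·27.0053) = 25.9833 m/s = 58.12 mph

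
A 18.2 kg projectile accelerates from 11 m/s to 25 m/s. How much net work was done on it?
W = ΔKE = ½m(v₂² − v₁²) = ½(18.2)(25² − 11²) = 4586.4 J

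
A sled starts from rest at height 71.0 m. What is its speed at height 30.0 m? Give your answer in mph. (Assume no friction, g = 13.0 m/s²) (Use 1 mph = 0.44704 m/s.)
mgh₁ = mgh₂ + ½mv² ⇒ v = √(2g(h₁−h₂)) = √(2·13.0·41.0) = 32.6497 m/s = 73.04 mph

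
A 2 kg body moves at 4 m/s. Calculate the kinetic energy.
KE = ½mv² = ½(2)(4)² = 16.0 J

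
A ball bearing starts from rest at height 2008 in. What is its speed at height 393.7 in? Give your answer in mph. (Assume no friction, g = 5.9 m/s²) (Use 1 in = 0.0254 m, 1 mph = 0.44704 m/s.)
Convert to SI: h₁−h₂ = 41.0032 m
mgh₁ = mgh₂ + ½mv² ⇒ v = √(2g(h₁−h₂)) = √(2·5.9·41.0032) = 21.9963 m/s = 49.2 mph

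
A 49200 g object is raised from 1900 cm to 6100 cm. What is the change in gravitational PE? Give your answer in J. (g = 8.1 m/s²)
Convert to SI: m = 49.2 kg, Δh = 42.0 m
ΔPE = mgΔh = (49.2)(8.1)(42.0) = 16740 J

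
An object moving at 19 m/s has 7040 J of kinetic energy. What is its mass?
m = 2·KE/v² = 2·7040/(19)² = 39.0 kg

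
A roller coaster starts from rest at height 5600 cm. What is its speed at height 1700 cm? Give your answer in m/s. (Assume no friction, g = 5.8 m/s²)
Convert to SI: h₁−h₂ = 39.0 m
mgh₁ = mgh₂ + ½mv² ⇒ v = √(2g(h₁−h₂)) = √(2·5.8·39.0) = 21.27 m/s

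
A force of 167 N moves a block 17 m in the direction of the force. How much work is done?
W = F·d = (167)(17) = 2839 J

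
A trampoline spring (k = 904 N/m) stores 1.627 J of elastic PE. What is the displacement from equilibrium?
x = √(2·PE/k) = √(2·1.627/904) = 0.06 m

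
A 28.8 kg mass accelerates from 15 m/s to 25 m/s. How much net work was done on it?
W = ΔKE = ½m(v₂² − v₁²) = ½(28.8)(25² − 15²) = 5760.0 J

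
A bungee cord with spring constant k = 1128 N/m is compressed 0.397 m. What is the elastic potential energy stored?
PE = ½kx² = ½(1128)(0.397)² = 88.89 J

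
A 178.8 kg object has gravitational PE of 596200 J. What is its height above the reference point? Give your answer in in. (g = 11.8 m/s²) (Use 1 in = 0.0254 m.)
h = PE/(mg) = 596200/(178.8·11.8) = 282.581 m = 11130 in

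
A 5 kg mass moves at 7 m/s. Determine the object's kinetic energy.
KE = ½mv² = ½(5)(7)² = 122.5 J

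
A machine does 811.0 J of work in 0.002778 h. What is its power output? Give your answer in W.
Convert to SI: W = 811.0 J, t = 10.0008 s
P = W/t = 811.0/10.0008 = 81.09 W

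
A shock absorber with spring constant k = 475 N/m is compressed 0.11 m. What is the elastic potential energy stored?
PE = ½kx² = ½(475)(0.11)² = 2.874 J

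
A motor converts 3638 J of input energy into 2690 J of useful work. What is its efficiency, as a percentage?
η = W_out/W_in = 2690/3638 = 73.94%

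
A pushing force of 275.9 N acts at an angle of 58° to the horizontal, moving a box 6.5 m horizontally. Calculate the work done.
W = F·d·cosθ = (275.9)(6.5)cos(58°) = 950.3 J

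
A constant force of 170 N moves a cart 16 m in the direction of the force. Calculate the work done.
W = F·d = (170)(16) = 2720 J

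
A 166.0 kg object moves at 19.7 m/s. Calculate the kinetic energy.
KE = ½mv² = ½(166.0)(19.7)² = 32210 J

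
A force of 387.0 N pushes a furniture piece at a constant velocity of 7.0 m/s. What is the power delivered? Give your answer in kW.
P = Fv = (387.0)(7.0) = 2709.0 W = 2.709 kW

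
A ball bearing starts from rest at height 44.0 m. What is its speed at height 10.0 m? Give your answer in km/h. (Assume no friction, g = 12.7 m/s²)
mgh₁ = mgh₂ + ½mv² ⇒ v = √(2g(h₁−h₂)) = √(2·12.7·34.0) = 29.3871 m/s = 105.8 km/h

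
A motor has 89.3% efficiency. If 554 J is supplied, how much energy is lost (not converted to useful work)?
W_lost = W_in(1 − η) = 554·(1 − 0.893) = 59.28 J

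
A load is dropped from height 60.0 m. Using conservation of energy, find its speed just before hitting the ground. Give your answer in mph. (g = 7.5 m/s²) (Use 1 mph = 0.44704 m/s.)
mgh = ½mv² ⇒ v = √(2gh) = √(2·7.5·60.0) = 30.0 m/s = 67.11 mph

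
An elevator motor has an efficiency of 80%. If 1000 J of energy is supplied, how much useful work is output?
W_out = η·W_in = 0.8·1000 = 800.0 J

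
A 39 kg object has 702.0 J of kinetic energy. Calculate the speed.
v = √(2·KE/m) = √(2·702.0/39) = 6.0 m/s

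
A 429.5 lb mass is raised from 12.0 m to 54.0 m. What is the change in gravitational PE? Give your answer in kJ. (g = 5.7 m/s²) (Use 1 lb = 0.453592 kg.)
Convert to SI: m = 194.818 kg, Δh = 42.0 m
ΔPE = mgΔh = (194.818)(5.7)(42.0) = 46639.4 J = 46.64 kJ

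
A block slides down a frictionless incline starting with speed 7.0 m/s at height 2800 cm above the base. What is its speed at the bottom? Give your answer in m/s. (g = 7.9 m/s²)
Convert to SI: v₀ = 7.0 m/s, h = 28.0 m
½mv₀² + mgh = ½mv² ⇒ v = √(v₀² + 2gh) = √(7.0² + 2·7.9·28.0) = 22.17 m/s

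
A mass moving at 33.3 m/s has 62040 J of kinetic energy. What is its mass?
m = 2·KE/v² = 2·62040/(33.3)² = 111.9 kg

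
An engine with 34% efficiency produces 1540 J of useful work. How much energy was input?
W_in = W_out/η = 1540/0.34 = 4529 J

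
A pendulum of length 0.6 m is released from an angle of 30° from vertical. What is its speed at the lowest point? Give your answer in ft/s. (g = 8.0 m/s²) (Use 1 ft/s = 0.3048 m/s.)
h = L(1 − cosθ) = 0.6(1 − cos30°) = 0.0803848 m
v = √(2gh) = √(2·8.0·0.0803848) = 1.13409 m/s = 3.721 ft/s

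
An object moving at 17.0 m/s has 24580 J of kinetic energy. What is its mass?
m = 2·KE/v² = 2·24580/(17.0)² = 170.1 kg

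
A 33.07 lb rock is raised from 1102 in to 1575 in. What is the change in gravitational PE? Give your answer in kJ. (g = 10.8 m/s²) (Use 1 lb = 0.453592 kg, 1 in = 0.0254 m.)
Convert to SI: m = 15.0003 kg, Δh = 12.0142 m
ΔPE = mgΔh = (15.0003)(10.8)(12.0142) = 1946.34 J = 1.946 kJ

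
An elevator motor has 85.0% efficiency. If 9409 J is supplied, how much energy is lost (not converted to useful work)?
W_lost = W_in(1 − η) = 9409·(1 − 0.85) = 1411 J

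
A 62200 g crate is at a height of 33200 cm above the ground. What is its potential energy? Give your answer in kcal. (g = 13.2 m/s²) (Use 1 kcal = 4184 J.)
Convert to SI: m = 62.2 kg, h = 332.0 m
PE = mgh = (62.2)(13.2)(332.0) = 272585 J = 65.15 kcal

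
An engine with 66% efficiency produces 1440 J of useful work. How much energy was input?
W_in = W_out/η = 1440/0.66 = 2182 J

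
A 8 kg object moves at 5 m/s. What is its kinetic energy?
KE = ½mv² = ½(8)(5)² = 100.0 J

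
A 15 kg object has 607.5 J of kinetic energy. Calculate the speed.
v = √(2·KE/m) = √(2·607.5/15) = 9.0 m/s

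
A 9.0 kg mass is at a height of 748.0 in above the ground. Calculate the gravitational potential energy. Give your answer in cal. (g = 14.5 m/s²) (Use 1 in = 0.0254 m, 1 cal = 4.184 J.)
Convert to SI: m = 9.0 kg, h = 18.9992 m
PE = mgh = (9.0)(14.5)(18.9992) = 2479.4 J = 592.6 cal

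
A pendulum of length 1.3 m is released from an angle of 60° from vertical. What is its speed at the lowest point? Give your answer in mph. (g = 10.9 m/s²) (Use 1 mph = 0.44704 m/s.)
h = L(1 − cosθ) = 1.3(1 − cos60°) = 0.65 m
v = √(2gh) = √(2·10.9·0.65) = 3.76431 m/s = 8.421 mph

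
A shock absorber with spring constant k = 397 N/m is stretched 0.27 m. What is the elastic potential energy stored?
PE = ½kx² = ½(397)(0.27)² = 14.47 J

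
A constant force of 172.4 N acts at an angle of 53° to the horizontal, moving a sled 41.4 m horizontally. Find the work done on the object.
W = F·d·cosθ = (172.4)(41.4)cos(53°) = 4295 J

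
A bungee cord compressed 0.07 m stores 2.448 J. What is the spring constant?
k = 2·PE/x² = 2·2.448/(0.07)² = 999.2 N/m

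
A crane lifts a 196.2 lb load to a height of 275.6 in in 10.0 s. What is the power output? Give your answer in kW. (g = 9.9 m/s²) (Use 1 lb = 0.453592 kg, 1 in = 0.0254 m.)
Convert to SI: m = 88.9948 kg, h = 7.00024 m, t = 10.0 s
P = mgh/t = (88.9948)(9.9)(7.00024)/10.0 = 616.755 W = 0.6168 kW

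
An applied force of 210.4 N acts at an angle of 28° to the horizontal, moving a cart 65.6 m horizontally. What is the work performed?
W = F·d·cosθ = (210.4)(65.6)cos(28°) = 12190 J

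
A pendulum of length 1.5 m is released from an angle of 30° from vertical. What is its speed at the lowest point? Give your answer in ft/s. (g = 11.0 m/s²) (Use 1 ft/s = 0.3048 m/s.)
h = L(1 − cosθ) = 1.5(1 − cos30°) = 0.200962 m
v = √(2gh) = √(2·11.0·0.200962) = 2.10266 m/s = 6.898 ft/s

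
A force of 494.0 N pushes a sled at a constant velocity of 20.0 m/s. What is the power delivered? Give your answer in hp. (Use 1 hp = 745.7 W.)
P = Fv = (494.0)(20.0) = 9880.0 W = 13.25 hp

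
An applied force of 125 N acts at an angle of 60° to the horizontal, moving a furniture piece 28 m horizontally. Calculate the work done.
W = F·d·cosθ = (125)(28)cos(60°) = 1750 J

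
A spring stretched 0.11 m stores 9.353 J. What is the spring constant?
k = 2·PE/x² = 2·9.353/(0.11)² = 1546 N/m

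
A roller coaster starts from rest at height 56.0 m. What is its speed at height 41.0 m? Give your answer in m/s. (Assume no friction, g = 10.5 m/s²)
mgh₁ = mgh₂ + ½mv² ⇒ v = √(2g(h₁−h₂)) = √(2·10.5·15.0) = 17.75 m/s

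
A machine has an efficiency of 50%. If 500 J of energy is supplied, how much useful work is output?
W_out = η·W_in = 0.5·500 = 250.0 J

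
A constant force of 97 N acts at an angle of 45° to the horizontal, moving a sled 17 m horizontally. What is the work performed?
W = F·d·cosθ = (97)(17)cos(45°) = 1166 J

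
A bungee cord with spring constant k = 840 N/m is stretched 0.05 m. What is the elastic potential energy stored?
PE = ½kx² = ½(840)(0.05)² = 1.05 J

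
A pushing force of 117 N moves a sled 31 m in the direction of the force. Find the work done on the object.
W = F·d = (117)(31) = 3627 J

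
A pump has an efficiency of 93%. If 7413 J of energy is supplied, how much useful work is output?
W_out = η·W_in = 0.93·7413 = 6894.09 J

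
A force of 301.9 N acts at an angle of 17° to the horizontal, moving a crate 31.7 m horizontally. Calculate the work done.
W = F·d·cosθ = (301.9)(31.7)cos(17°) = 9152 J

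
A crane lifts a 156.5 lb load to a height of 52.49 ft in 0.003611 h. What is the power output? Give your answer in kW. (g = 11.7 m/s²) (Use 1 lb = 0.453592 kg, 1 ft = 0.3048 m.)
Convert to SI: m = 70.9871 kg, h = 15.999 m, t = 12.9996 s
P = mgh/t = (70.9871)(11.7)(15.999)/12.9996 = 1022.18 W = 1.022 kW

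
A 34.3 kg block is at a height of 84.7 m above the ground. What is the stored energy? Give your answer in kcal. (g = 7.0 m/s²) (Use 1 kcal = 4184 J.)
PE = mgh = (34.3)(7.0)(84.7) = 20336.5 J = 4.861 kcal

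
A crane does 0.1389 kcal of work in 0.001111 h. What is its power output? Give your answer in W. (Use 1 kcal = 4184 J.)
Convert to SI: W = 581.158 J, t = 3.9996 s
P = W/t = 581.158/3.9996 = 145.3 W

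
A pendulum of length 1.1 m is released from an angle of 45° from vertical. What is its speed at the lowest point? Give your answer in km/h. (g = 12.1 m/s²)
h = L(1 − cosθ) = 1.1(1 − cos45°) = 0.322183 m
v = √(2gh) = √(2·12.1·0.322183) = 2.79228 m/s = 10.05 km/h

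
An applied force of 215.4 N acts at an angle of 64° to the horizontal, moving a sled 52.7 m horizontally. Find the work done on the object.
W = F·d·cosθ = (215.4)(52.7)cos(64°) = 4976 J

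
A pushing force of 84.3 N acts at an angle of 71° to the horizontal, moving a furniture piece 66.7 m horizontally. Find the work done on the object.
W = F·d·cosθ = (84.3)(66.7)cos(71°) = 1831 J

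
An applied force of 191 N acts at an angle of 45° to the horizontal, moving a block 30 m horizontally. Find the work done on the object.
W = F·d·cosθ = (191)(30)cos(45°) = 4052 J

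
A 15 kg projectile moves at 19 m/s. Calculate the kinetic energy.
KE = ½mv² = ½(15)(19)² = 2707.5 J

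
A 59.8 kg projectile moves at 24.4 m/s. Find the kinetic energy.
KE = ½mv² = ½(59.8)(24.4)² = 17800 J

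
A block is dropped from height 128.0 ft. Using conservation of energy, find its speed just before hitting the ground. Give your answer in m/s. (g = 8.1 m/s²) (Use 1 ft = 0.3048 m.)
Convert to SI: h = 39.0144 m
mgh = ½mv² ⇒ v = √(2gh) = √(2·8.1·39.0144) = 25.14 m/s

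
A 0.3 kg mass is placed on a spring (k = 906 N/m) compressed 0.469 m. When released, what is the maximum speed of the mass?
½kx² = ½mv² ⇒ v = x√(k/m) = (0.469)√(906/0.3) = 25.77 m/s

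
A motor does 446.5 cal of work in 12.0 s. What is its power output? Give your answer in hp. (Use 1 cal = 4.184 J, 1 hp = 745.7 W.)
Convert to SI: W = 1868.16 J, t = 12.0 s
P = W/t = 1868.16/12.0 = 155.68 W = 0.2088 hp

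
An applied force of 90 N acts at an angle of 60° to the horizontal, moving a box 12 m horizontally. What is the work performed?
W = F·d·cosθ = (90)(12)cos(60°) = 540.0 J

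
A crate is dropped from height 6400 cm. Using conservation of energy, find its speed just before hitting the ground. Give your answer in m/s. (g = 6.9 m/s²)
Convert to SI: h = 64.0 m
mgh = ½mv² ⇒ v = √(2gh) = √(2·6.9·64.0) = 29.72 m/s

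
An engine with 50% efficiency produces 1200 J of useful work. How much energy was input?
W_in = W_out/η = 1200/0.5 = 2400 J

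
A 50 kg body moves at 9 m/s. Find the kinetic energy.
KE = ½mv² = ½(50)(9)² = 2025.0 J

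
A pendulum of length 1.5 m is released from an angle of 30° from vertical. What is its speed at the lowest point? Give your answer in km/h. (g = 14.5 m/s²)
h = L(1 − cosθ) = 1.5(1 − cos30°) = 0.200962 m
v = √(2gh) = √(2·14.5·0.200962) = 2.4141 m/s = 8.691 km/h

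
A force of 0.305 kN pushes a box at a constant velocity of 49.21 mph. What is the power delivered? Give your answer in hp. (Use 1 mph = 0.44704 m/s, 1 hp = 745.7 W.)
Convert to SI: F = 305.0 N, v = 21.9988 m/s
P = Fv = (305.0)(21.9988) = 6709.65 W = 8.998 hp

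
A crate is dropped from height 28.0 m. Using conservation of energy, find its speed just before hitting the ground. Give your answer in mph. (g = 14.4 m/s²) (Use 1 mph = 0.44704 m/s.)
mgh = ½mv² ⇒ v = √(2gh) = √(2·14.4·28.0) = 28.3972 m/s = 63.52 mph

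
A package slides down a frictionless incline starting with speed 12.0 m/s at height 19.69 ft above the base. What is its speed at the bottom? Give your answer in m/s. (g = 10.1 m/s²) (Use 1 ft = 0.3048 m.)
Convert to SI: v₀ = 12.0 m/s, h = 6.00151 m
½mv₀² + mgh = ½mv² ⇒ v = √(v₀² + 2gh) = √(12.0² + 2·10.1·6.00151) = 16.29 m/s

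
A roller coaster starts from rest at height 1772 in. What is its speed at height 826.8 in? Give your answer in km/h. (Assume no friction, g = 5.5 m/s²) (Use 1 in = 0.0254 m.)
Convert to SI: h₁−h₂ = 24.0081 m
mgh₁ = mgh₂ + ½mv² ⇒ v = √(2g(h₁−h₂)) = √(2·5.5·24.0081) = 16.2508 m/s = 58.5 km/h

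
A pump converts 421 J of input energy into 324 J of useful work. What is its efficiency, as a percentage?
η = W_out/W_in = 324/421 = 76.96%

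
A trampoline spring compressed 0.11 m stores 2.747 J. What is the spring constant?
k = 2·PE/x² = 2·2.747/(0.11)² = 454.0 N/m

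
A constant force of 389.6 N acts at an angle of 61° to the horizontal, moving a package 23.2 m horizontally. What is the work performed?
W = F·d·cosθ = (389.6)(23.2)cos(61°) = 4382 J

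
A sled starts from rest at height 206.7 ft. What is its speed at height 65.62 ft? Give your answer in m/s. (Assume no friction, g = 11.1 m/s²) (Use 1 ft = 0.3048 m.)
Convert to SI: h₁−h₂ = 43.0012 m
mgh₁ = mgh₂ + ½mv² ⇒ v = √(2g(h₁−h₂)) = √(2·11.1·43.0012) = 30.9 m/s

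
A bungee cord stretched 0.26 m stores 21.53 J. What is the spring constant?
k = 2·PE/x² = 2·21.53/(0.26)² = 637.0 N/m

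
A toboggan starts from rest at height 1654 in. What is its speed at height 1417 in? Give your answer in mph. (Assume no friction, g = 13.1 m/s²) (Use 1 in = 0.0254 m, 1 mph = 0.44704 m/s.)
Convert to SI: h₁−h₂ = 6.0198 m
mgh₁ = mgh₂ + ½mv² ⇒ v = √(2g(h₁−h₂)) = √(2·13.1·6.0198) = 12.5586 m/s = 28.09 mph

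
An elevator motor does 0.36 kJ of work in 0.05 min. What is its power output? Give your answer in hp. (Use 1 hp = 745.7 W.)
Convert to SI: W = 360.0 J, t = 3.0 s
P = W/t = 360.0/3.0 = 120.0 W = 0.1609 hp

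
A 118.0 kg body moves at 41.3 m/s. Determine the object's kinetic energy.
KE = ½mv² = ½(118.0)(41.3)² = 100600 J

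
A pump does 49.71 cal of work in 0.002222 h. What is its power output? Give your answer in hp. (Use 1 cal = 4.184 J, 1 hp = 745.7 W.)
Convert to SI: W = 207.987 J, t = 7.9992 s
P = W/t = 207.987/7.9992 = 26.0009 W = 0.03487 hp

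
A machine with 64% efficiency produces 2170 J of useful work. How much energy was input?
W_in = W_out/η = 2170/0.64 = 3391 J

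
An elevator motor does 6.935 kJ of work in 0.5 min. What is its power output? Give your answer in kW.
Convert to SI: W = 6935.0 J, t = 30.0 s
P = W/t = 6935.0/30.0 = 231.167 W = 0.2312 kW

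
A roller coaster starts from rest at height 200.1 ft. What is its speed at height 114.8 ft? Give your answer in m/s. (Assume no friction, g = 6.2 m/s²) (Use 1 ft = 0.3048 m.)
Convert to SI: h₁−h₂ = 25.9994 m
mgh₁ = mgh₂ + ½mv² ⇒ v = √(2g(h₁−h₂)) = √(2·6.2·25.9994) = 17.96 m/s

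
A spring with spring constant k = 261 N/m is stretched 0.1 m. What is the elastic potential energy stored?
PE = ½kx² = ½(261)(0.1)² = 1.305 J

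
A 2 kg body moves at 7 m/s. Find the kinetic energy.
KE = ½mv² = ½(2)(7)² = 49.0 J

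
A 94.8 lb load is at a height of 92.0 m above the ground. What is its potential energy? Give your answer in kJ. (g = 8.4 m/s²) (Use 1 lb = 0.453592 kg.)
Convert to SI: m = 43.0005 kg, h = 92.0 m
PE = mgh = (43.0005)(8.4)(92.0) = 33230.8 J = 33.23 kJ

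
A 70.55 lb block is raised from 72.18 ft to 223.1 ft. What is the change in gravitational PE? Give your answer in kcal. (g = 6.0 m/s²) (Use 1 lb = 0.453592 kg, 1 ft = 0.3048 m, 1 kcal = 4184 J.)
Convert to SI: m = 32.0009 kg, Δh = 46.0004 m
ΔPE = mgΔh = (32.0009)(6.0)(46.0004) = 8832.33 J = 2.111 kcal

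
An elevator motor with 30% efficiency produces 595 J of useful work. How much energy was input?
W_in = W_out/η = 595/0.3 = 1983 J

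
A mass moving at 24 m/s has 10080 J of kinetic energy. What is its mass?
m = 2·KE/v² = 2·10080/(24)² = 35.0 kg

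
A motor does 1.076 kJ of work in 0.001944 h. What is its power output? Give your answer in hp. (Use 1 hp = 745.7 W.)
Convert to SI: W = 1076.0 J, t = 6.9984 s
P = W/t = 1076.0/6.9984 = 153.749 W = 0.2062 hp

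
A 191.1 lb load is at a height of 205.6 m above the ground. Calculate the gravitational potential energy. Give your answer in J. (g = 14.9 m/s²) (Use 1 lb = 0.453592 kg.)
Convert to SI: m = 86.6814 kg, h = 205.6 m
PE = mgh = (86.6814)(14.9)(205.6) = 265500 J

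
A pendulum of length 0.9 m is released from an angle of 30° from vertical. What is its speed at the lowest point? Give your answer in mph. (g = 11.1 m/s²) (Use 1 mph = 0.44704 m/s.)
h = L(1 − cosθ) = 0.9(1 − cos30°) = 0.120577 m
v = √(2gh) = √(2·11.1·0.120577) = 1.6361 m/s = 3.66 mph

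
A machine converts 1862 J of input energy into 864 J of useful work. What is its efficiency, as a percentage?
η = W_out/W_in = 864/1862 = 46.4%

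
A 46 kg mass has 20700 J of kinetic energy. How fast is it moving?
v = √(2·KE/m) = √(2·20700/46) = 30.0 m/s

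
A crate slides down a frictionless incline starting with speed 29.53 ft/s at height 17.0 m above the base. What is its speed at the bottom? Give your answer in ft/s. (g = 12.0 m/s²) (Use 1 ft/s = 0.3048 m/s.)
Convert to SI: v₀ = 9.00074 m/s, h = 17.0 m
½mv₀² + mgh = ½mv² ⇒ v = √(v₀² + 2gh) = √(9.00074² + 2·12.0·17.0) = 22.1136 m/s = 72.55 ft/s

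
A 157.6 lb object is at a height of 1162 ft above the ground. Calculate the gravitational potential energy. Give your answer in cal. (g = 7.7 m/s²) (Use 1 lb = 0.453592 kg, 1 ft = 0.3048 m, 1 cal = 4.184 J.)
Convert to SI: m = 71.4861 kg, h = 354.178 m
PE = mgh = (71.4861)(7.7)(354.178) = 194955 J = 46600 cal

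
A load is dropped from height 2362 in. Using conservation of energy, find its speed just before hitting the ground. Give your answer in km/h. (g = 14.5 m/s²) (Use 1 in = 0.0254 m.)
Convert to SI: h = 59.9948 m
mgh = ½mv² ⇒ v = √(2gh) = √(2·14.5·59.9948) = 41.7115 m/s = 150.2 km/h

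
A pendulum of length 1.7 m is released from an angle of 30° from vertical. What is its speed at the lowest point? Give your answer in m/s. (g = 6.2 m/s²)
h = L(1 − cosθ) = 1.7(1 − cos30°) = 0.227757 m
v = √(2gh) = √(2·6.2·0.227757) = 1.681 m/s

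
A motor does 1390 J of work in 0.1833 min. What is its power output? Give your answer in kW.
Convert to SI: W = 1390.0 J, t = 10.998 s
P = W/t = 1390.0/10.998 = 126.387 W = 0.1264 kW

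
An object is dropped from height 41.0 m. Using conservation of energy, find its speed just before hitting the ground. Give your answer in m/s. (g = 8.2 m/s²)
mgh = ½mv² ⇒ v = √(2gh) = √(2·8.2·41.0) = 25.93 m/s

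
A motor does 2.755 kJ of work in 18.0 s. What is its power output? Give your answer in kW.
Convert to SI: W = 2755.0 J, t = 18.0 s
P = W/t = 2755.0/18.0 = 153.056 W = 0.1531 kW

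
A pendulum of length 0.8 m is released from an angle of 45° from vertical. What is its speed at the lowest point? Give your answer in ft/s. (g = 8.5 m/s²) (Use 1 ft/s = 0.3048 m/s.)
h = L(1 − cosθ) = 0.8(1 − cos45°) = 0.234315 m
v = √(2gh) = √(2·8.5·0.234315) = 1.99583 m/s = 6.548 ft/s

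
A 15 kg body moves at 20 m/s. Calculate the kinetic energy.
KE = ½mv² = ½(15)(20)² = 3000.0 J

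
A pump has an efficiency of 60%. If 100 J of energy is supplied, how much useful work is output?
W_out = η·W_in = 0.6·100 = 60.0 J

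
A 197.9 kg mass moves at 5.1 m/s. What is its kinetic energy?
KE = ½mv² = ½(197.9)(5.1)² = 2574 J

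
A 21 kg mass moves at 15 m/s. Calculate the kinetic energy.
KE = ½mv² = ½(21)(15)² = 2362.5 J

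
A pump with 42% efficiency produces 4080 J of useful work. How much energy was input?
W_in = W_out/η = 4080/0.42 = 9714 J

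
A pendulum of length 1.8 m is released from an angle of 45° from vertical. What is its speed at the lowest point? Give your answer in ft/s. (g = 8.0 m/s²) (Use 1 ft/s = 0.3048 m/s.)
h = L(1 − cosθ) = 1.8(1 − cos45°) = 0.527208 m
v = √(2gh) = √(2·8.0·0.527208) = 2.90436 m/s = 9.529 ft/s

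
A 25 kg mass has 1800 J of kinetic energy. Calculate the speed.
v = √(2·KE/m) = √(2·1800/25) = 12.0 m/s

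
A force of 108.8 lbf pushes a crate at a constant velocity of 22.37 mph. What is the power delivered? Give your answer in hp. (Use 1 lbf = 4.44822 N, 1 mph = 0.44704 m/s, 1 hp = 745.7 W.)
Convert to SI: F = 483.966 N, v = 10.0003 m/s
P = Fv = (483.966)(10.0003) = 4839.8 W = 6.49 hp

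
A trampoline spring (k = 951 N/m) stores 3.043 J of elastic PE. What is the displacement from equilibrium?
x = √(2·PE/k) = √(2·3.043/951) = 0.08 m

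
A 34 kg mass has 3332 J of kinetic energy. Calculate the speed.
v = √(2·KE/m) = √(2·3332/34) = 14.0 m/s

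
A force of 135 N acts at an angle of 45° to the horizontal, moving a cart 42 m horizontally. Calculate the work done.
W = F·d·cosθ = (135)(42)cos(45°) = 4009 J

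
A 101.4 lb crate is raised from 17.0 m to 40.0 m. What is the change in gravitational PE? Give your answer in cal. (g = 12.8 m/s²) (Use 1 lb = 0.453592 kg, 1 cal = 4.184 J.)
Convert to SI: m = 45.9942 kg, Δh = 23.0 m
ΔPE = mgΔh = (45.9942)(12.8)(23.0) = 13540.7 J = 3236 cal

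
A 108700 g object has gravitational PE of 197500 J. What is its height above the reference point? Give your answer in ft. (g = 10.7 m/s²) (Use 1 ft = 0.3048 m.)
Convert to SI: m = 108.7 kg, PE = 197500 J
h = PE/(mg) = 197500/(108.7·10.7) = 169.806 m = 557.1 ft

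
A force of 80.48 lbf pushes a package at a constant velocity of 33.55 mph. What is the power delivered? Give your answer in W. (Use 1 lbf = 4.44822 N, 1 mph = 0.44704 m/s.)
Convert to SI: F = 357.993 N, v = 14.9982 m/s
P = Fv = (357.993)(14.9982) = 5369 W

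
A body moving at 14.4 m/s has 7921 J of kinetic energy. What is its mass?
m = 2·KE/v² = 2·7921/(14.4)² = 76.4 kg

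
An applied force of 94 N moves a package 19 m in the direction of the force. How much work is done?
W = F·d = (94)(19) = 1786 J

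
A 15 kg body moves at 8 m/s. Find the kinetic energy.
KE = ½mv² = ½(15)(8)² = 480.0 J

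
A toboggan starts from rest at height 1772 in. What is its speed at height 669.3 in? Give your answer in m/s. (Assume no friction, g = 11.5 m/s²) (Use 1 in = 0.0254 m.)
Convert to SI: h₁−h₂ = 28.0086 m
mgh₁ = mgh₂ + ½mv² ⇒ v = √(2g(h₁−h₂)) = √(2·11.5·28.0086) = 25.38 m/s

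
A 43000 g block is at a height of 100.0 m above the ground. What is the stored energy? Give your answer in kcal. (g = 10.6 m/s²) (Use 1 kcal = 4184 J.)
Convert to SI: m = 43.0 kg, h = 100.0 m
PE = mgh = (43.0)(10.6)(100.0) = 45580.0 J = 10.89 kcal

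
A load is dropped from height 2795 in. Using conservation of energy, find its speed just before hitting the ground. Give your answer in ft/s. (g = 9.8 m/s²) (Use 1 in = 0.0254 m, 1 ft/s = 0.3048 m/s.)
Convert to SI: h = 70.993 m
mgh = ½mv² ⇒ v = √(2gh) = √(2·9.8·70.993) = 37.3023 m/s = 122.4 ft/s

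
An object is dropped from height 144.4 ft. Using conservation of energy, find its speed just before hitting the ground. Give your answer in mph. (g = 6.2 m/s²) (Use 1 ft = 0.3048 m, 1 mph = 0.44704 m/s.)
Convert to SI: h = 44.0131 m
mgh = ½mv² ⇒ v = √(2gh) = √(2·6.2·44.0131) = 23.3616 m/s = 52.26 mph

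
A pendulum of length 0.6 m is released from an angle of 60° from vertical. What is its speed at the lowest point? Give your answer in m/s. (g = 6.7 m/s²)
h = L(1 − cosθ) = 0.6(1 − cos60°) = 0.3 m
v = √(2gh) = √(2·6.7·0.3) = 2.005 m/s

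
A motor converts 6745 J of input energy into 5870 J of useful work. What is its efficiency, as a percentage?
η = W_out/W_in = 5870/6745 = 87.03%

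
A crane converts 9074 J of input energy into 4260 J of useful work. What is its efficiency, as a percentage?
η = W_out/W_in = 4260/9074 = 46.95%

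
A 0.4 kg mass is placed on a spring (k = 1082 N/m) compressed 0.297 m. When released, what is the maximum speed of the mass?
½kx² = ½mv² ⇒ v = x√(k/m) = (0.297)√(1082/0.4) = 15.45 m/s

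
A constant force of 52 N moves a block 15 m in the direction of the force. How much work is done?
W = F·d = (52)(15) = 780.0 J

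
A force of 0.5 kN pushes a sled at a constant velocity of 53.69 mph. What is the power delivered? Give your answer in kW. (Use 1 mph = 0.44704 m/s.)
Convert to SI: F = 500.0 N, v = 24.0016 m/s
P = Fv = (500.0)(24.0016) = 12000.8 W = 12.0 kW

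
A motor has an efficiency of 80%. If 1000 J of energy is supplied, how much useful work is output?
W_out = η·W_in = 0.8·1000 = 800.0 J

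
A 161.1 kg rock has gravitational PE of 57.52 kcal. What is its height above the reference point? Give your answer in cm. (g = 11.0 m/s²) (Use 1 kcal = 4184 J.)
Convert to SI: m = 161.1 kg, PE = 240664 J
h = PE/(mg) = 240664/(161.1·11.0) = 135.807 m = 13580 cm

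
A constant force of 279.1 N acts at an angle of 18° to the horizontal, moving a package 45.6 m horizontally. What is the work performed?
W = F·d·cosθ = (279.1)(45.6)cos(18°) = 12100 J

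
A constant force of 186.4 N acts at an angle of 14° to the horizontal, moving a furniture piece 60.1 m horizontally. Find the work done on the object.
W = F·d·cosθ = (186.4)(60.1)cos(14°) = 10870 J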